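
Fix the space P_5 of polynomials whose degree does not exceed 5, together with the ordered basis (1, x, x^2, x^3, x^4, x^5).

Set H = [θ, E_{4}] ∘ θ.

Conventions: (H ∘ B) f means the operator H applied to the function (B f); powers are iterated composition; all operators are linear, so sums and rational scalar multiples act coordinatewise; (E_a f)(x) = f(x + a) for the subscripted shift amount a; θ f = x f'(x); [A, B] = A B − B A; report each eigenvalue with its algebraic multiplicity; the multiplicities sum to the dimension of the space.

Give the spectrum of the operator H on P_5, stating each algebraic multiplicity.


λ = 0 (multiplicity 6)

image of 1: 0
image of x: -4
image of x^2: -16x - 64
image of x^3: -36x^2 - 288x - 576
image of x^4: -64x^3 - 768x^2 - 3072x - 4096
image of x^5: -100x^4 - 1600x^3 - 9600x^2 - 25600x - 25600
the matrix is upper triangular; its diagonal is (0, 0, 0, 0, 0, 0)
for a triangular matrix the eigenvalues are the diagonal entries, with algebraic multiplicity their repetition count


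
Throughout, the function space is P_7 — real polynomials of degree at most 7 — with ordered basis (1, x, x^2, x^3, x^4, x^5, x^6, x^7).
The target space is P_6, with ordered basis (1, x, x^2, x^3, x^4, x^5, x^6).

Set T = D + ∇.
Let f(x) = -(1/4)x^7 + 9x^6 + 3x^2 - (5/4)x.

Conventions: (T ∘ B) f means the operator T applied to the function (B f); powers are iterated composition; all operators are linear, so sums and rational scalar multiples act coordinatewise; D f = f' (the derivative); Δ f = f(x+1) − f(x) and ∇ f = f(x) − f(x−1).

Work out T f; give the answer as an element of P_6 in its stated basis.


the result is g(x) = -(7/2)x^6 + (453/4)x^5 - (575/4)x^4 + (755/4)x^3 - (561/4)x^2 + (271/4)x - 59/4

D f = -(7/4)x^6 + 54x^5 + 6x - 5/4
∇ f = -(7/4)x^6 + (237/4)x^5 - (575/4)x^4 + (755/4)x^3 - (561/4)x^2 + (247/4)x - 27/2
(D + ∇) f = -(7/2)x^6 + (453/4)x^5 - (575/4)x^4 + (755/4)x^3 - (561/4)x^2 + (271/4)x - 59/4


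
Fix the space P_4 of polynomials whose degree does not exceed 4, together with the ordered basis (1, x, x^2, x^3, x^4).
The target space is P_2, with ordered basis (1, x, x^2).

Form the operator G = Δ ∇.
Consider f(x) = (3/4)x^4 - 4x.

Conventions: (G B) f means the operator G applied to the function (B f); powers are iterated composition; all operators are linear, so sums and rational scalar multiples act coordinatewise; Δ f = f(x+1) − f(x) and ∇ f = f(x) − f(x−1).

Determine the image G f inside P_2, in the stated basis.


the image equals g(x) = 9x^2 + 3/2

∇ f = 3x^3 - (9/2)x^2 + 3x - 19/4
Δ ∇ f = 9x^2 + 3/2


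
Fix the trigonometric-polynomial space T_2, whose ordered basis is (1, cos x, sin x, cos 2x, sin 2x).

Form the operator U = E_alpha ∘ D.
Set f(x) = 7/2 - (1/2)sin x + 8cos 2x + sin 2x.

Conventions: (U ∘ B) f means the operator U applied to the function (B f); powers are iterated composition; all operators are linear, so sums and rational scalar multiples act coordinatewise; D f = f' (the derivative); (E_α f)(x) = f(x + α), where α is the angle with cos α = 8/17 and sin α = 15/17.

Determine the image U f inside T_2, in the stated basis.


D f = -(1/2)cos x + 2cos 2x - 16sin 2x
E_alpha D f = -(4/17)cos x + (15/34)sin x - (4162/289)cos 2x + (2096/289)sin 2x

g(x) = -(4/17)cos x + (15/34)sin x - (4162/289)cos 2x + (2096/289)sin 2x


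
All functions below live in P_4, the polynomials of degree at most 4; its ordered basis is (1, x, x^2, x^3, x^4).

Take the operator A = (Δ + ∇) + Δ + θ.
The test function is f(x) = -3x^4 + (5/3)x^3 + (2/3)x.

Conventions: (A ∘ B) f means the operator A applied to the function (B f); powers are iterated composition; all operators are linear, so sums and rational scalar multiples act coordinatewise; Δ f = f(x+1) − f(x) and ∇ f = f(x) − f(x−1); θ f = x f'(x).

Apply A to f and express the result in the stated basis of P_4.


Δ f = -12x^3 - 13x^2 - 7x - 2/3
∇ f = -12x^3 + 23x^2 - 17x + 16/3
(Δ + ∇) f = -24x^3 + 10x^2 - 24x + 14/3
Δ f = -12x^3 - 13x^2 - 7x - 2/3
θ f = -12x^4 + 5x^3 + (2/3)x
((Δ + ∇) + Δ + θ) f = -12x^4 - 31x^3 - 3x^2 - (91/3)x + 4

the result is g(x) = -12x^4 - 31x^3 - 3x^2 - (91/3)x + 4


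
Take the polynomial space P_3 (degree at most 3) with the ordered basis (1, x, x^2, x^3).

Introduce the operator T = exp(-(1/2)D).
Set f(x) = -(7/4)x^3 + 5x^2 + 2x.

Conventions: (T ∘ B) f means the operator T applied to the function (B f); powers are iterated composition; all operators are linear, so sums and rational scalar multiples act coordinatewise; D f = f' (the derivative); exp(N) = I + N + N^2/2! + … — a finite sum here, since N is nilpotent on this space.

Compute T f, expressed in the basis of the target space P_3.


the image equals g(x) = -(7/4)x^3 + (61/8)x^2 - (69/16)x + 15/32

order-1 term: (21/8)x^2 - 5x - 1
order-2 term: -(21/16)x + 5/4
order-3 term: 7/32
the series for exp(-(1/2)D) f terminates at order 3
exp(-(1/2)D) f = -(7/4)x^3 + (61/8)x^2 - (69/16)x + 15/32


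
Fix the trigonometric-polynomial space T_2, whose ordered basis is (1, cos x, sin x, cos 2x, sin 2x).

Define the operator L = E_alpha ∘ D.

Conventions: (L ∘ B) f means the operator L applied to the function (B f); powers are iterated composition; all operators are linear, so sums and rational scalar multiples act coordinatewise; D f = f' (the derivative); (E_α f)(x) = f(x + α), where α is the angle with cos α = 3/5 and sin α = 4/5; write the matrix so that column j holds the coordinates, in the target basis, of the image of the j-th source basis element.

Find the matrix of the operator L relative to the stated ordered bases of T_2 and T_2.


image of 1: 0
image of cos x: -(4/5)cos x - (3/5)sin x
image of sin x: (3/5)cos x - (4/5)sin x
image of cos 2x: -(48/25)cos 2x + (14/25)sin 2x
image of sin 2x: -(14/25)cos 2x - (48/25)sin 2x
each image's coordinates form column j of the matrix

the matrix is [[0, 0, 0, 0, 0]; [0, -4/5, 3/5, 0, 0]; [0, -3/5, -4/5, 0, 0]; [0, 0, 0, -48/25, -14/25]; [0, 0, 0, 14/25, -48/25]] (rows listed top to bottom)


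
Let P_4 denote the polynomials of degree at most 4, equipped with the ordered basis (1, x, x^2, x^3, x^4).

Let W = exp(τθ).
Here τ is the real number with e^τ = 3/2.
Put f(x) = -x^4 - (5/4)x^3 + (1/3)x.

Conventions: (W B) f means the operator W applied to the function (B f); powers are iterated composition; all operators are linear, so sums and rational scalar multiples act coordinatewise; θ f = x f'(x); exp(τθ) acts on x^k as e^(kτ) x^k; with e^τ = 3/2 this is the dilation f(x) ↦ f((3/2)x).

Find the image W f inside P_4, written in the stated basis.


exp(τθ) x^k = e^(kτ) x^k; with e^τ = 3/2 this sends x^k to (3/2)^k x^k
x ↦ 3/2 x
x^3 ↦ 27/8 x^3
x^4 ↦ 81/16 x^4
applying this coordinatewise to f: exp(τθ) f = -(81/16)x^4 - (135/32)x^3 + (1/2)x

the image equals g(x) = -(81/16)x^4 - (135/32)x^3 + (1/2)x


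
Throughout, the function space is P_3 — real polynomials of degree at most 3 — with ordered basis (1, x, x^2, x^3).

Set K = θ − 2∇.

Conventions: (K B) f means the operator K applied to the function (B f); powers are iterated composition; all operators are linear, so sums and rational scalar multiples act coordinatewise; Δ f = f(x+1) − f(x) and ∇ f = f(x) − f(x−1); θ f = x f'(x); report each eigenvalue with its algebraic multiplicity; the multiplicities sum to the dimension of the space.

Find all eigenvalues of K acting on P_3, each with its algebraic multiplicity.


image of 1: 0
image of x: x - 2
image of x^2: 2x^2 - 4x + 2
image of x^3: 3x^3 - 6x^2 + 6x - 2
the matrix is upper triangular; its diagonal is (0, 1, 2, 3)
for a triangular matrix the eigenvalues are the diagonal entries, with algebraic multiplicity their repetition count

λ = 0 (multiplicity 1), λ = 1 (multiplicity 1), λ = 2 (multiplicity 1), λ = 3 (multiplicity 1)


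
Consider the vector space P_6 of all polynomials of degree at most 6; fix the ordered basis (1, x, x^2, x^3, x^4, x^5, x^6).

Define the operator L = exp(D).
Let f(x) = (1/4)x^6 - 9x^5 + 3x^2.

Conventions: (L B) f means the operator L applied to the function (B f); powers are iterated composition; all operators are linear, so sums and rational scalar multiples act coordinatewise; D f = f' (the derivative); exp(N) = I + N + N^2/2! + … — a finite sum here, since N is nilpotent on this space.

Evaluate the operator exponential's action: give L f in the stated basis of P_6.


order-1 term: (3/2)x^5 - 45x^4 + 6x
order-2 term: (15/4)x^4 - 90x^3 + 3
order-3 term: 5x^3 - 90x^2
order-4 term: (15/4)x^2 - 45x
order-5 term: (3/2)x - 9
order-6 term: 1/4
the series for exp(D) f terminates at order 6
exp(D) f = (1/4)x^6 - (15/2)x^5 - (165/4)x^4 - 85x^3 - (333/4)x^2 - (75/2)x - 23/4

g(x) = (1/4)x^6 - (15/2)x^5 - (165/4)x^4 - 85x^3 - (333/4)x^2 - (75/2)x - 23/4


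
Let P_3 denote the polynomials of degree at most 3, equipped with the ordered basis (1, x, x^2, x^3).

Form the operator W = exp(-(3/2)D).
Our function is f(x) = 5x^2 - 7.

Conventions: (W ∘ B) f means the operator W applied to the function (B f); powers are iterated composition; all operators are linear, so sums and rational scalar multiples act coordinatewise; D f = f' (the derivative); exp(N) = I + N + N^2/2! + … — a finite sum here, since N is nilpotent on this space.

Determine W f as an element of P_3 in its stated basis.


the result is g(x) = 5x^2 - 15x + 17/4

order-1 term: -15x
order-2 term: 45/4
the series for exp(-(3/2)D) f terminates at order 2
exp(-(3/2)D) f = 5x^2 - 15x + 17/4


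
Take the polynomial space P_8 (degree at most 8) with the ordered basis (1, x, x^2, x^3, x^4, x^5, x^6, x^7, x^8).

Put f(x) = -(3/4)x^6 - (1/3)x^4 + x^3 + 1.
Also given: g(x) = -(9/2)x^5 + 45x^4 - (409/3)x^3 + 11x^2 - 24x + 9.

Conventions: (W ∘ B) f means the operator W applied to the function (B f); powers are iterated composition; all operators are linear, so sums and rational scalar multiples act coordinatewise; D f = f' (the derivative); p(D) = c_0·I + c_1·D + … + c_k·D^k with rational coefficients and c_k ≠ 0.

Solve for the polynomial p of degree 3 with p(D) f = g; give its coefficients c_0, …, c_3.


c_0 = 0, c_1 = 1, c_2 = -2, c_3 = 3/2

D^0 f = -(3/4)x^6 - (1/3)x^4 + x^3 + 1
D^1 f = -(9/2)x^5 - (4/3)x^3 + 3x^2
D^2 f = -(45/2)x^4 - 4x^2 + 6x
D^3 f = -90x^3 - 8x + 6
matching coefficients of g against c_0 f + c_1 Df + … from the top degree down determines the c_i
solution: c_0 = 0, c_1 = 1, c_2 = -2, c_3 = 3/2


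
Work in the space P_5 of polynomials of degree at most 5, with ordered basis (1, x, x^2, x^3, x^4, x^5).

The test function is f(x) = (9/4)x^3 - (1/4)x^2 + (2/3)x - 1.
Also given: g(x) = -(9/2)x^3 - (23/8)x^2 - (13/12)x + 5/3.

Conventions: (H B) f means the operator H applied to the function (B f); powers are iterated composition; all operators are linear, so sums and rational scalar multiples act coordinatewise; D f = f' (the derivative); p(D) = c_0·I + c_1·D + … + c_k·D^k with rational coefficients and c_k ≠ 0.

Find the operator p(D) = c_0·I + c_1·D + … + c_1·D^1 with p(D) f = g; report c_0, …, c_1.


D^0 f = (9/4)x^3 - (1/4)x^2 + (2/3)x - 1
D^1 f = (27/4)x^2 - (1/2)x + 2/3
matching coefficients of g against c_0 f + c_1 Df + … from the top degree down determines the c_i
solution: c_0 = -2, c_1 = -1/2

c_0 = -2, c_1 = -1/2


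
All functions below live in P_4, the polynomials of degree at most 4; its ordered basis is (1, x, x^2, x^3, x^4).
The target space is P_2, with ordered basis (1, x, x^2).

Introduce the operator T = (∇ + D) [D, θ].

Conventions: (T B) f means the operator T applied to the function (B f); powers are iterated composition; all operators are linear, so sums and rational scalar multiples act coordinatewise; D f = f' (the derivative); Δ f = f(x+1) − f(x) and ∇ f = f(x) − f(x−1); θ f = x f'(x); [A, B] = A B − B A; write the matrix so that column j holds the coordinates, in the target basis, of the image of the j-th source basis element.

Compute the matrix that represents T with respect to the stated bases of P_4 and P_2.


image of 1: 0
image of x: 0
image of x^2: 4
image of x^3: 12x - 3
image of x^4: 24x^2 - 12x + 4
each image's coordinates form column j of the matrix

the matrix is [[0, 0, 4, -3, 4]; [0, 0, 0, 12, -12]; [0, 0, 0, 0, 24]] (rows listed top to bottom)


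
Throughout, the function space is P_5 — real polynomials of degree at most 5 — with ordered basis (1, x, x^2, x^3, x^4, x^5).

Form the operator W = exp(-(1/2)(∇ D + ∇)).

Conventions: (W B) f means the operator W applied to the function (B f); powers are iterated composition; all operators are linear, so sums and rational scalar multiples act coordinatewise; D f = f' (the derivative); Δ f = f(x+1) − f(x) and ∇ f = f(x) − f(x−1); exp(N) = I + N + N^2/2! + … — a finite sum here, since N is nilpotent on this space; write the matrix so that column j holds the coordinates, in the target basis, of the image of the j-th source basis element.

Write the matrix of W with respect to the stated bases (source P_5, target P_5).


image of 1: 1
image of x: x - 1/2
image of x^2: x^2 - x - 1/4
image of x^3: x^3 - (3/2)x^2 - (3/4)x + 13/8
image of x^4: x^4 - 2x^3 - (3/2)x^2 + (13/2)x - 55/16
image of x^5: x^5 - (5/2)x^4 - (5/2)x^3 + (65/4)x^2 - (275/16)x + 63/32
each image's coordinates form column j of the matrix

the matrix is [[1, -1/2, -1/4, 13/8, -55/16, 63/32]; [0, 1, -1, -3/4, 13/2, -275/16]; [0, 0, 1, -3/2, -3/2, 65/4]; [0, 0, 0, 1, -2, -5/2]; [0, 0, 0, 0, 1, -5/2]; [0, 0, 0, 0, 0, 1]] (rows listed top to bottom)


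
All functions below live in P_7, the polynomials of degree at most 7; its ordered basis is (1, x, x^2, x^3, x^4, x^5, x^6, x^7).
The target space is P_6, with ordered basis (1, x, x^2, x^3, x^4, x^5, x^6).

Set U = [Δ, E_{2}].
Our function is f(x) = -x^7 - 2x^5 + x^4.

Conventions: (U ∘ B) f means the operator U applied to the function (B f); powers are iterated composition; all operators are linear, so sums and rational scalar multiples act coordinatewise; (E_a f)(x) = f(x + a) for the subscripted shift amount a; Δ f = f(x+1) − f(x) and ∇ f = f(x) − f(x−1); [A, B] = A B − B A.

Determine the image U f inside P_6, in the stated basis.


E_{2} f = -x^7 - 14x^6 - 86x^5 - 299x^4 - 632x^3 - 808x^2 - 576x - 176
Δ E_{2} f = -7x^6 - 105x^5 - 675x^4 - 2371x^3 - 4781x^2 - 5229x - 2416
Δ f = -7x^6 - 21x^5 - 45x^4 - 51x^3 - 35x^2 - 13x - 2
E_{2} Δ f = -7x^6 - 105x^5 - 675x^4 - 2371x^3 - 4781x^2 - 5229x - 2416
[Δ, E_{2}] f = 0

g(x) = 0


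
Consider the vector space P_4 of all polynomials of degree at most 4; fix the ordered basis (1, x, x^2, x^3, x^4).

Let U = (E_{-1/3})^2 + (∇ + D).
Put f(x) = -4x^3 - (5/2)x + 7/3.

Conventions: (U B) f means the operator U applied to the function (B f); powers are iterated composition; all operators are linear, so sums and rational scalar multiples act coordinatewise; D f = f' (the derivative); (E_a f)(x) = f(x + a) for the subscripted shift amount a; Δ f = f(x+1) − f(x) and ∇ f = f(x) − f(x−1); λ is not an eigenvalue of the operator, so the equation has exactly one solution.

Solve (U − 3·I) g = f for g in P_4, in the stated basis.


the image equals g(x) = 2x^3 + 4x^2 + (59/12)x + 46/27

write g with unknown coordinates in the stated basis and equate coefficients in (U − 3·I) g = f
solving from the highest basis element down gives g = 2x^3 + 4x^2 + (59/12)x + 46/27
check: U g = 2x^3 + 12x^2 + (49/4)x + 67/9
so U g − 3·g = -4x^3 - (5/2)x + 7/3 = f ✓


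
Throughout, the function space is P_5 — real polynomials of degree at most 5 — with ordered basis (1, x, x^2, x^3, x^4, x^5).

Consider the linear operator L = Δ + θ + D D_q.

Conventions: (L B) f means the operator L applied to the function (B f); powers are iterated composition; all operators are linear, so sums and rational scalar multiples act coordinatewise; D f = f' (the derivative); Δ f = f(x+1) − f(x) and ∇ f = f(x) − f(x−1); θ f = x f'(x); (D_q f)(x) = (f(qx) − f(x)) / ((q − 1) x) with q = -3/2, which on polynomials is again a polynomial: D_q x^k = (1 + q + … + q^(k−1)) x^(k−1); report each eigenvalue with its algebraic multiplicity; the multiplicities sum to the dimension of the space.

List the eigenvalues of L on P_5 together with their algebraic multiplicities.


λ = 0 (multiplicity 1), λ = 1 (multiplicity 1), λ = 2 (multiplicity 1), λ = 3 (multiplicity 1), λ = 4 (multiplicity 1), λ = 5 (multiplicity 1)

image of 1: 0
image of x: x + 1
image of x^2: 2x^2 + 2x + 1/2
image of x^3: 3x^3 + 3x^2 + (13/2)x + 1
image of x^4: 4x^4 + 4x^3 + (9/8)x^2 + 4x + 1
image of x^5: 5x^5 + 5x^4 + (95/4)x^3 + 10x^2 + 5x + 1
the matrix is upper triangular; its diagonal is (0, 1, 2, 3, 4, 5)
for a triangular matrix the eigenvalues are the diagonal entries, with algebraic multiplicity their repetition count


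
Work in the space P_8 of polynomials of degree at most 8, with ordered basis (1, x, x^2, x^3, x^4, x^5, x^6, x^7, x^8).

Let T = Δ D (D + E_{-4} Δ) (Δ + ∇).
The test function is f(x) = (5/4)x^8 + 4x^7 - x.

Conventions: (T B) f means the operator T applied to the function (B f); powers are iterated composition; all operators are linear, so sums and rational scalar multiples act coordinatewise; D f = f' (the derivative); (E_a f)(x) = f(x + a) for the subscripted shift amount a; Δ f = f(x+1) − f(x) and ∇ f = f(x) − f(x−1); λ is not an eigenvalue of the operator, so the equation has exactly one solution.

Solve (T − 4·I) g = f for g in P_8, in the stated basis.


g(x) = -(5/16)x^8 - x^7 - 525x^4 + 1785x^3 - (25725/2)x^2 + (77911/4)x - 56945/2

write g with unknown coordinates in the stated basis and equate coefficients in (T − 4·I) g = f
solving from the highest basis element down gives g = -(5/16)x^8 - x^7 - 525x^4 + 1785x^3 - (25725/2)x^2 + (77911/4)x - 56945/2
check: T g = -2100x^4 + 7140x^3 - 51450x^2 + 77910x - 113890
so T g − 4·g = (5/4)x^8 + 4x^7 - x = f ✓


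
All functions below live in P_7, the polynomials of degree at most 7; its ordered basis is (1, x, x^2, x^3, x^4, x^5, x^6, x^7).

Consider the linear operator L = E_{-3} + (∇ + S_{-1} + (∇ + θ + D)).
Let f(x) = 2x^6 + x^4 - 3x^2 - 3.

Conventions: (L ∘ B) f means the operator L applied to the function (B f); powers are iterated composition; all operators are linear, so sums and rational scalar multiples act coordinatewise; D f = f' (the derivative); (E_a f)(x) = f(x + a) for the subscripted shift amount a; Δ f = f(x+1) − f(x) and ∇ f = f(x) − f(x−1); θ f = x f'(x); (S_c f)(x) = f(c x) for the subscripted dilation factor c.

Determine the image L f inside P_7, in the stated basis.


E_{-3} f = 2x^6 - 36x^5 + 271x^4 - 1092x^3 + 2481x^2 - 3006x + 1509
∇ f = 12x^5 - 30x^4 + 44x^3 - 36x^2 + 10x
S_{-1} f = 2x^6 + x^4 - 3x^2 - 3
∇ f = 12x^5 - 30x^4 + 44x^3 - 36x^2 + 10x
θ f = 12x^6 + 4x^4 - 6x^2
D f = 12x^5 + 4x^3 - 6x
(∇ + θ + D) f = 12x^6 + 24x^5 - 26x^4 + 48x^3 - 42x^2 + 4x
(∇ + S_{-1} + (∇ + θ + D)) f = 14x^6 + 36x^5 - 55x^4 + 92x^3 - 81x^2 + 14x - 3
(E_{-3} + (∇ + S_{-1} + (∇ + θ + D))) f = 16x^6 + 216x^4 - 1000x^3 + 2400x^2 - 2992x + 1506

the image equals g(x) = 16x^6 + 216x^4 - 1000x^3 + 2400x^2 - 2992x + 1506


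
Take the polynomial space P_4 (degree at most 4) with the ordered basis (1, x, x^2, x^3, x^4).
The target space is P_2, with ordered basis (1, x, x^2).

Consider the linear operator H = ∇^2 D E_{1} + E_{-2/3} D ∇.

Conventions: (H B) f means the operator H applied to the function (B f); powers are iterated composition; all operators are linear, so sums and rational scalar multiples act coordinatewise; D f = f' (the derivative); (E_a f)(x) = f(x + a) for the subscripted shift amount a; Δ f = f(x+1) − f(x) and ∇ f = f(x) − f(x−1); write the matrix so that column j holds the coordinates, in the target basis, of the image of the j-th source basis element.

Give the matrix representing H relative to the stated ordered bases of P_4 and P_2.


image of 1: 0
image of x: 0
image of x^2: 2
image of x^3: 6x - 1
image of x^4: 12x^2 - 4x + 52/3
each image's coordinates form column j of the matrix

the matrix is [[0, 0, 2, -1, 52/3]; [0, 0, 0, 6, -4]; [0, 0, 0, 0, 12]] (rows listed top to bottom)


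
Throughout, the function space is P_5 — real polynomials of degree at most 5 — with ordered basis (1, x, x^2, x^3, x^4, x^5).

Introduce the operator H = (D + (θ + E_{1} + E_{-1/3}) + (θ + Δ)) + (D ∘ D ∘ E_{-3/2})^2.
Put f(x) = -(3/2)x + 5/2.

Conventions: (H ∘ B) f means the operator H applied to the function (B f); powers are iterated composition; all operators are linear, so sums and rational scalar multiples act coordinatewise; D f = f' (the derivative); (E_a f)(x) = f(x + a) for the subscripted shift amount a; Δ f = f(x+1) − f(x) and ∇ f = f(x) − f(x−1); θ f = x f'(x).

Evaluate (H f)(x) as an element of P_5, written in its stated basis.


D f = -3/2
θ f = -(3/2)x
E_{1} f = -(3/2)x + 1
E_{-1/3} f = -(3/2)x + 3
(θ + E_{1} + E_{-1/3}) f = -(9/2)x + 4
θ f = -(3/2)x
Δ f = -3/2
(θ + Δ) f = -(3/2)x - 3/2
(D + (θ + E_{1} + E_{-1/3}) + (θ + Δ)) f = -6x + 1
E_{-3/2} f = -(3/2)x + 19/4
D E_{-3/2} f = -3/2
D D E_{-3/2} f = 0
E_{-3/2} (D ∘ D ∘ E_{-3/2}) f = 0
D E_{-3/2} (D ∘ D ∘ E_{-3/2}) f = 0
D D E_{-3/2} (D ∘ D ∘ E_{-3/2}) f = 0
((D + (θ + E_{1} + E_{-1/3}) + (θ + Δ)) + (D ∘ D ∘ E_{-3/2})^2) f = -6x + 1

the image equals g(x) = -6x + 1


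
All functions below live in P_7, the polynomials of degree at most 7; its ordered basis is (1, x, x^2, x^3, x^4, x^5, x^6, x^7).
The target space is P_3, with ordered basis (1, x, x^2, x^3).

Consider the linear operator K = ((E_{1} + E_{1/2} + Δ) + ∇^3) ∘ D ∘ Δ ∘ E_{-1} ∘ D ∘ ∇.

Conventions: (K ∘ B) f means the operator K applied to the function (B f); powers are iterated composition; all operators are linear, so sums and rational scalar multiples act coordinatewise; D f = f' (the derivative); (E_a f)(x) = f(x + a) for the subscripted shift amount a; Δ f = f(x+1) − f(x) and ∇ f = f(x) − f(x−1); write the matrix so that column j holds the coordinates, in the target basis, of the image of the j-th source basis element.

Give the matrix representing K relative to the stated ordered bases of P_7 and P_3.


image of 1: 0
image of x: 0
image of x^2: 0
image of x^3: 0
image of x^4: 48
image of x^5: 240x + 60
image of x^6: 720x^2 + 360x - 150
image of x^7: 1680x^3 + 1260x^2 - 1050x + 5985
each image's coordinates form column j of the matrix

the matrix is [[0, 0, 0, 0, 48, 60, -150, 5985]; [0, 0, 0, 0, 0, 240, 360, -1050]; [0, 0, 0, 0, 0, 0, 720, 1260]; [0, 0, 0, 0, 0, 0, 0, 1680]] (rows listed top to bottom)


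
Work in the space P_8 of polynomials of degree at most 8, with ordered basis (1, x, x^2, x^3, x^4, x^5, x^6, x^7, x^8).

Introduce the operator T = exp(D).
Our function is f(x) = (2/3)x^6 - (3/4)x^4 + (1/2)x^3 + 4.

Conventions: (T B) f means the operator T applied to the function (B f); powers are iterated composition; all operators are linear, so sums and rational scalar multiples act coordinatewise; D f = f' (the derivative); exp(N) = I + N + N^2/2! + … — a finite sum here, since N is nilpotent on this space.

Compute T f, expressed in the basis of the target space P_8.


order-1 term: 4x^5 - 3x^3 + (3/2)x^2
order-2 term: 10x^4 - (9/2)x^2 + (3/2)x
order-3 term: (40/3)x^3 - 3x + 1/2
order-4 term: 10x^2 - 3/4
order-5 term: 4x
order-6 term: 2/3
the series for exp(D) f terminates at order 6
exp(D) f = (2/3)x^6 + 4x^5 + (37/4)x^4 + (65/6)x^3 + 7x^2 + (5/2)x + 53/12

the image equals g(x) = (2/3)x^6 + 4x^5 + (37/4)x^4 + (65/6)x^3 + 7x^2 + (5/2)x + 53/12


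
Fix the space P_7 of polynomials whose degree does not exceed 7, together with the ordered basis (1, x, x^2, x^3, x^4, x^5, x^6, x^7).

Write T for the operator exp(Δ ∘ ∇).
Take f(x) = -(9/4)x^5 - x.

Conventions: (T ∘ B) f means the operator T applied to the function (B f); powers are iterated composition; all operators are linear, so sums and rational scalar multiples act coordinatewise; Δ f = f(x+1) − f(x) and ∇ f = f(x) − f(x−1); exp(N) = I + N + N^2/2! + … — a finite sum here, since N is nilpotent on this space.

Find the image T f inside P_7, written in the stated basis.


order-1 term: -45x^3 - (45/2)x
order-2 term: -135x
the series for exp(Δ ∘ ∇) f terminates at order 2
exp(Δ ∘ ∇) f = -(9/4)x^5 - 45x^3 - (317/2)x

the image equals g(x) = -(9/4)x^5 - 45x^3 - (317/2)x


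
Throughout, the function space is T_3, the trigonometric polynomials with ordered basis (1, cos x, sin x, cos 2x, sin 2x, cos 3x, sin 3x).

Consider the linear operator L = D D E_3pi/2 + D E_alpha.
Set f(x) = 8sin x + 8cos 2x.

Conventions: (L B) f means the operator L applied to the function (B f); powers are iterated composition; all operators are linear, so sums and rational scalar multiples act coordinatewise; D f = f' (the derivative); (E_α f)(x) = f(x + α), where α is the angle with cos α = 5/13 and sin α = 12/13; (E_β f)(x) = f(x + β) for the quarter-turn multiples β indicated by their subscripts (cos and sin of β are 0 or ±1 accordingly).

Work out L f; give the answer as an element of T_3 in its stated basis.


g(x) = (144/13)cos x - (96/13)sin x + (3488/169)cos 2x + (1904/169)sin 2x

E_3pi/2 f = -8cos x - 8cos 2x
D E_3pi/2 f = 8sin x + 16sin 2x
D D E_3pi/2 f = 8cos x + 32cos 2x
E_alpha f = (96/13)cos x + (40/13)sin x - (952/169)cos 2x - (960/169)sin 2x
D E_alpha f = (40/13)cos x - (96/13)sin x - (1920/169)cos 2x + (1904/169)sin 2x
(D D E_3pi/2 + D E_alpha) f = (144/13)cos x - (96/13)sin x + (3488/169)cos 2x + (1904/169)sin 2x


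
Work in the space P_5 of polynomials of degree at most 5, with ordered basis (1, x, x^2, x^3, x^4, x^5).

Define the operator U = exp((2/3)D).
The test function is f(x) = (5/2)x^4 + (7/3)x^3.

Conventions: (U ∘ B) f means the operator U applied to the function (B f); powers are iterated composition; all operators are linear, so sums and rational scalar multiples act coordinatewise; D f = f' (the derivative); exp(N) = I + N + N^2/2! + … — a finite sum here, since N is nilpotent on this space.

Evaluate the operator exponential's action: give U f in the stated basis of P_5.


order-1 term: (20/3)x^3 + (14/3)x^2
order-2 term: (20/3)x^2 + (28/9)x
order-3 term: (80/27)x + 56/81
order-4 term: 40/81
the series for exp((2/3)D) f terminates at order 4
exp((2/3)D) f = (5/2)x^4 + 9x^3 + (34/3)x^2 + (164/27)x + 32/27

the image equals g(x) = (5/2)x^4 + 9x^3 + (34/3)x^2 + (164/27)x + 32/27


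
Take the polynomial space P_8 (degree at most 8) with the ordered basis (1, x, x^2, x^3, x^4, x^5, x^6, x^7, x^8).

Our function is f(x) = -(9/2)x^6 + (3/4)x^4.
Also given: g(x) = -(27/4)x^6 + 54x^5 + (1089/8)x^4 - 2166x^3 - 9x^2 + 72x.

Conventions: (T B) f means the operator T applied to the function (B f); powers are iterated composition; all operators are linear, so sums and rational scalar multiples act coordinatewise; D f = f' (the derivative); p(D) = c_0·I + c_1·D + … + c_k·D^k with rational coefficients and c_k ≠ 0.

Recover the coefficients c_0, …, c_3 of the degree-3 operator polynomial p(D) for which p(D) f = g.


p(D) = (3/2)·I − 2·D − D^2 + 4·D^3, i.e. c_0 = 3/2, c_1 = -2, c_2 = -1, c_3 = 4

D^0 f = -(9/2)x^6 + (3/4)x^4
D^1 f = -27x^5 + 3x^3
D^2 f = -135x^4 + 9x^2
D^3 f = -540x^3 + 18x
matching coefficients of g against c_0 f + c_1 Df + … from the top degree down determines the c_i
solution: c_0 = 3/2, c_1 = -2, c_2 = -1, c_3 = 4


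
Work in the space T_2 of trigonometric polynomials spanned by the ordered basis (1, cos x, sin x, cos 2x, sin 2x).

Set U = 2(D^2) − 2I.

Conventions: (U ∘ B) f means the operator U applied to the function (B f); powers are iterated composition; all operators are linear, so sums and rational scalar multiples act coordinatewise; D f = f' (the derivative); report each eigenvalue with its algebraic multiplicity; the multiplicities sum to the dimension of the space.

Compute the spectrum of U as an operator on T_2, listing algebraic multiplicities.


λ = -10 (multiplicity 2), λ = -4 (multiplicity 2), λ = -2 (multiplicity 1)

image of 1: -2
image of cos x: -4cos x
image of sin x: -4sin x
image of cos 2x: -10cos 2x
image of sin 2x: -10sin 2x
the matrix is diagonal; its diagonal is (-2, -4, -4, -10, -10)
for a triangular matrix the eigenvalues are the diagonal entries, with algebraic multiplicity their repetition count


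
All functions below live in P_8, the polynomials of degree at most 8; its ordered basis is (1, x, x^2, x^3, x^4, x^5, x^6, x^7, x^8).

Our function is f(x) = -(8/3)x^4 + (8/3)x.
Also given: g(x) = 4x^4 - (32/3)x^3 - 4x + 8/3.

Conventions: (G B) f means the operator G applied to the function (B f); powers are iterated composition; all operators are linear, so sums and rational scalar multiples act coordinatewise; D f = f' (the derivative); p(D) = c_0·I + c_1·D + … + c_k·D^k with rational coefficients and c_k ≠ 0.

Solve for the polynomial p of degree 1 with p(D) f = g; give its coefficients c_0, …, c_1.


D^0 f = -(8/3)x^4 + (8/3)x
D^1 f = -(32/3)x^3 + 8/3
matching coefficients of g against c_0 f + c_1 Df + … from the top degree down determines the c_i
solution: c_0 = -3/2, c_1 = 1

p(D) = -(3/2)·I + D, i.e. c_0 = -3/2, c_1 = 1


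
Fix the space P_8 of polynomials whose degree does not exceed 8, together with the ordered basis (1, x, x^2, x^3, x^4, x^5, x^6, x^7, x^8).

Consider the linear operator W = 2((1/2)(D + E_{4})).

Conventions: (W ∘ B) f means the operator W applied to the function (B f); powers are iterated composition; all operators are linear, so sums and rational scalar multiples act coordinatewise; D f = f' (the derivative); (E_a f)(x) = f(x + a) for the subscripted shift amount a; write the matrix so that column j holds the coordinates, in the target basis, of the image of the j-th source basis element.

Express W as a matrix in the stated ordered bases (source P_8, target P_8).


image of 1: 1
image of x: x + 5
image of x^2: x^2 + 10x + 16
image of x^3: x^3 + 15x^2 + 48x + 64
image of x^4: x^4 + 20x^3 + 96x^2 + 256x + 256
image of x^5: x^5 + 25x^4 + 160x^3 + 640x^2 + 1280x + 1024
image of x^6: x^6 + 30x^5 + 240x^4 + 1280x^3 + 3840x^2 + 6144x + 4096
image of x^7: x^7 + 35x^6 + 336x^5 + 2240x^4 + 8960x^3 + 21504x^2 + 28672x + 16384
image of x^8: x^8 + 40x^7 + 448x^6 + 3584x^5 + 17920x^4 + 57344x^3 + 114688x^2 + 131072x + 65536
each image's coordinates form column j of the matrix

the matrix is [[1, 5, 16, 64, 256, 1024, 4096, 16384, 65536]; [0, 1, 10, 48, 256, 1280, 6144, 28672, 131072]; [0, 0, 1, 15, 96, 640, 3840, 21504, 114688]; [0, 0, 0, 1, 20, 160, 1280, 8960, 57344]; [0, 0, 0, 0, 1, 25, 240, 2240, 17920]; [0, 0, 0, 0, 0, 1, 30, 336, 3584]; [0, 0, 0, 0, 0, 0, 1, 35, 448]; [0, 0, 0, 0, 0, 0, 0, 1, 40]; [0, 0, 0, 0, 0, 0, 0, 0, 1]] (rows listed top to bottom)


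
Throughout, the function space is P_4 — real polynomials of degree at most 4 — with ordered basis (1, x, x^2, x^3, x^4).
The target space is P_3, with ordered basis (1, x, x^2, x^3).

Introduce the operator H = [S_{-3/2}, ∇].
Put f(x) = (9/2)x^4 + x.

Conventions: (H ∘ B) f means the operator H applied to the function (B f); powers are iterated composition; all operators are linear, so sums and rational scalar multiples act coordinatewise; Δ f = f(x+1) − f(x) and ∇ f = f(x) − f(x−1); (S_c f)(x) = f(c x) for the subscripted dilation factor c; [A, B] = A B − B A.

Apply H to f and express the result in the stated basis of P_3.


∇ f = 18x^3 - 27x^2 + 18x - 7/2
S_{-3/2} ∇ f = -(243/4)x^3 - (243/4)x^2 - 27x - 7/2
S_{-3/2} f = (729/32)x^4 - (3/2)x
∇ S_{-3/2} f = (729/8)x^3 - (2187/16)x^2 + (729/8)x - 777/32
[S_{-3/2}, ∇] f = -(1215/8)x^3 + (1215/16)x^2 - (945/8)x + 665/32

the result is g(x) = -(1215/8)x^3 + (1215/16)x^2 - (945/8)x + 665/32


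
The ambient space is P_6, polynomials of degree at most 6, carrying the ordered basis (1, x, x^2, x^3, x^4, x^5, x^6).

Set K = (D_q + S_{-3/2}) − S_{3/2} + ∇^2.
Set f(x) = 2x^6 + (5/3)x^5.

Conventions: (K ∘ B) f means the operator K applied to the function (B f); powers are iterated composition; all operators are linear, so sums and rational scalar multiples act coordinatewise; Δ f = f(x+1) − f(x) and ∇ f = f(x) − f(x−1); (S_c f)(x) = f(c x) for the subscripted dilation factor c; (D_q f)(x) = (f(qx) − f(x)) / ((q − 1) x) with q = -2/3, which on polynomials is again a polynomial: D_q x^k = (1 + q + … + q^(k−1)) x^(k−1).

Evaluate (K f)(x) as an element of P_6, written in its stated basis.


D_q f = (266/243)x^5 + (275/243)x^4
S_{-3/2} f = (729/32)x^6 - (405/32)x^5
(D_q + S_{-3/2}) f = (729/32)x^6 - (89903/7776)x^5 + (275/243)x^4
S_{3/2} f = (729/32)x^6 + (405/32)x^5
(-S_{3/2}) f = -(729/32)x^6 - (405/32)x^5
∇ f = 12x^5 - (65/3)x^4 + (70/3)x^3 - (40/3)x^2 + (11/3)x - 1/3
∇ ∇ f = 60x^4 - (620/3)x^3 + 320x^2 - (730/3)x + 74
((D_q + S_{-3/2}) − S_{3/2} + ∇^2) f = -(94159/3888)x^5 + (14855/243)x^4 - (620/3)x^3 + 320x^2 - (730/3)x + 74

the image equals g(x) = -(94159/3888)x^5 + (14855/243)x^4 - (620/3)x^3 + 320x^2 - (730/3)x + 74


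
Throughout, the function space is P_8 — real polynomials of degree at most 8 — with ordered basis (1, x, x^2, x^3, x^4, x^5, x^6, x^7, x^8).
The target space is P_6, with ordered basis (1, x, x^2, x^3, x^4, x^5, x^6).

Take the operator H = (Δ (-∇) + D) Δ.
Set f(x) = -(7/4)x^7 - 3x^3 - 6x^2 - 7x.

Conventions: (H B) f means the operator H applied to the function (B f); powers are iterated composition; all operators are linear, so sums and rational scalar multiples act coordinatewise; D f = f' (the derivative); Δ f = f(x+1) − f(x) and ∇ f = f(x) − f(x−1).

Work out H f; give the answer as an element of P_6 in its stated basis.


g(x) = -(147/2)x^5 + (735/4)x^4 + 490x^3 + (3675/4)x^2 + (1287/2)x + 821/4

Δ f = -(49/4)x^6 - (147/4)x^5 - (245/4)x^4 - (245/4)x^3 - (183/4)x^2 - (133/4)x - 71/4
∇ Δ f = -(147/2)x^5 - (245/2)x^3 - (85/2)x - 12
(-∇) Δ f = (147/2)x^5 + (245/2)x^3 + (85/2)x + 12
Δ (-∇) Δ f = (735/2)x^4 + 735x^3 + (2205/2)x^2 + 735x + 477/2
D Δ f = -(147/2)x^5 - (735/4)x^4 - 245x^3 - (735/4)x^2 - (183/2)x - 133/4
(Δ (-∇) + D) Δ f = -(147/2)x^5 + (735/4)x^4 + 490x^3 + (3675/4)x^2 + (1287/2)x + 821/4


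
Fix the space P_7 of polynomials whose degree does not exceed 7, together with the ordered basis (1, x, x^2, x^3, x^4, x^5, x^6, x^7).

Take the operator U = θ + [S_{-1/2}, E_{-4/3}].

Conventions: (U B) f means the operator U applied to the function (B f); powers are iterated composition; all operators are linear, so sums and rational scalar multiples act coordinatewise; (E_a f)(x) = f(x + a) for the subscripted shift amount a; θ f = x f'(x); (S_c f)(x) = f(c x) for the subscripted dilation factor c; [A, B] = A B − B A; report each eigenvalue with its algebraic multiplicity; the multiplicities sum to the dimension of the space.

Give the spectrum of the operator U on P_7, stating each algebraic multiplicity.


λ = 0 (multiplicity 1), λ = 1 (multiplicity 1), λ = 2 (multiplicity 1), λ = 3 (multiplicity 1), λ = 4 (multiplicity 1), λ = 5 (multiplicity 1), λ = 6 (multiplicity 1), λ = 7 (multiplicity 1)

image of 1: 0
image of x: x - 2
image of x^2: 2x^2 + 2x + 4/3
image of x^3: 3x^3 - (3/2)x^2 - 2x - 8/3
image of x^4: 4x^4 + x^3 + 2x^2 + (16/3)x + 80/27
image of x^5: 5x^5 - (5/8)x^4 - (5/3)x^3 - (20/3)x^2 - (200/27)x - 352/81
image of x^6: 6x^6 + (3/8)x^5 + (5/4)x^4 + (20/3)x^3 + (100/9)x^2 + (352/27)x + 448/81
image of x^7: 7x^7 - (7/32)x^6 - (7/8)x^5 - (35/6)x^4 - (350/27)x^3 - (616/27)x^2 - (1568/81)x - 5504/729
the matrix is upper triangular; its diagonal is (0, 1, 2, 3, 4, 5, 6, 7)
for a triangular matrix the eigenvalues are the diagonal entries, with algebraic multiplicity their repetition count


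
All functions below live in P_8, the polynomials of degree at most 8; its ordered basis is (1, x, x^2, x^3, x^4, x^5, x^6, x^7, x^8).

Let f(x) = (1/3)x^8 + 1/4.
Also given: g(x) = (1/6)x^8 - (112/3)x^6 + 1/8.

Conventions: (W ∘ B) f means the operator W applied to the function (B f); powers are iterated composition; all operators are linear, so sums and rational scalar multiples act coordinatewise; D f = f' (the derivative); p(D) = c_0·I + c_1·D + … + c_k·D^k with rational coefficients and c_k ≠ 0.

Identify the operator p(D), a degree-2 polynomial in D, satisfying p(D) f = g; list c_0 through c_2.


p(D) = (1/2)·I − 2·D^2, i.e. c_0 = 1/2, c_1 = 0, c_2 = -2

D^0 f = (1/3)x^8 + 1/4
D^1 f = (8/3)x^7
D^2 f = (56/3)x^6
matching coefficients of g against c_0 f + c_1 Df + … from the top degree down determines the c_i
solution: c_0 = 1/2, c_1 = 0, c_2 = -2


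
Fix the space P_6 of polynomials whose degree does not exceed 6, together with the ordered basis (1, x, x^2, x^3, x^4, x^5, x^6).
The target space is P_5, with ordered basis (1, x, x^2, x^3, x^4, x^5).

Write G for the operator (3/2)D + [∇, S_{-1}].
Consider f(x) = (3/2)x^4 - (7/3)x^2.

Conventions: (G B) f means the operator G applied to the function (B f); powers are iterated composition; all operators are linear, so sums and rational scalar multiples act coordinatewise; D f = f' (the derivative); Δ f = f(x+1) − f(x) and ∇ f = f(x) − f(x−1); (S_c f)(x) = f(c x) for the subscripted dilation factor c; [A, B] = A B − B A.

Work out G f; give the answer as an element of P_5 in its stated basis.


the image equals g(x) = 21x^3 - (13/3)x

D f = 6x^3 - (14/3)x
((3/2)D) f = 9x^3 - 7x
S_{-1} f = (3/2)x^4 - (7/3)x^2
∇ S_{-1} f = 6x^3 - 9x^2 + (4/3)x + 5/6
∇ f = 6x^3 - 9x^2 + (4/3)x + 5/6
S_{-1} ∇ f = -6x^3 - 9x^2 - (4/3)x + 5/6
[∇, S_{-1}] f = 12x^3 + (8/3)x
((3/2)D + [∇, S_{-1}]) f = 21x^3 - (13/3)x


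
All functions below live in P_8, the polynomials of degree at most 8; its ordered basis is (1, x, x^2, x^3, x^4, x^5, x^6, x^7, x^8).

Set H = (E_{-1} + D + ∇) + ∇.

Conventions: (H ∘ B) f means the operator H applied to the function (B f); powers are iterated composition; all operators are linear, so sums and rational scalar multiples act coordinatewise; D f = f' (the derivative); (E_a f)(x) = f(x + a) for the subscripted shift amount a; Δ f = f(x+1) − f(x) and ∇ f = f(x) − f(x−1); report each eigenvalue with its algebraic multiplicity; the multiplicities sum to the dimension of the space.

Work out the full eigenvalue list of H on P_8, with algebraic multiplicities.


image of 1: 1
image of x: x + 2
image of x^2: x^2 + 4x - 1
image of x^3: x^3 + 6x^2 - 3x + 1
image of x^4: x^4 + 8x^3 - 6x^2 + 4x - 1
image of x^5: x^5 + 10x^4 - 10x^3 + 10x^2 - 5x + 1
image of x^6: x^6 + 12x^5 - 15x^4 + 20x^3 - 15x^2 + 6x - 1
image of x^7: x^7 + 14x^6 - 21x^5 + 35x^4 - 35x^3 + 21x^2 - 7x + 1
image of x^8: x^8 + 16x^7 - 28x^6 + 56x^5 - 70x^4 + 56x^3 - 28x^2 + 8x - 1
the matrix is upper triangular; its diagonal is (1, 1, 1, 1, 1, 1, 1, 1, 1)
for a triangular matrix the eigenvalues are the diagonal entries, with algebraic multiplicity their repetition count

λ = 1 (multiplicity 9)


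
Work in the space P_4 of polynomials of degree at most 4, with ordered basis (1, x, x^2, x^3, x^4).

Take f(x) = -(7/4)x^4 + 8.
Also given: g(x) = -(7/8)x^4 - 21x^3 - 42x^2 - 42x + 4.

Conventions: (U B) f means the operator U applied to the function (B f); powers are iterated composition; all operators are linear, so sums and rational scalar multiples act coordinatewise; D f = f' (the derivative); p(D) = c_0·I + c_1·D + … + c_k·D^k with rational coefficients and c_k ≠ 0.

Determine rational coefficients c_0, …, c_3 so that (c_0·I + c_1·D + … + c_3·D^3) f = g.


D^0 f = -(7/4)x^4 + 8
D^1 f = -7x^3
D^2 f = -21x^2
D^3 f = -42x
matching coefficients of g against c_0 f + c_1 Df + … from the top degree down determines the c_i
solution: c_0 = 1/2, c_1 = 3, c_2 = 2, c_3 = 1

p(D) = (1/2)·I + 3·D + 2·D^2 + D^3, i.e. c_0 = 1/2, c_1 = 3, c_2 = 2, c_3 = 1


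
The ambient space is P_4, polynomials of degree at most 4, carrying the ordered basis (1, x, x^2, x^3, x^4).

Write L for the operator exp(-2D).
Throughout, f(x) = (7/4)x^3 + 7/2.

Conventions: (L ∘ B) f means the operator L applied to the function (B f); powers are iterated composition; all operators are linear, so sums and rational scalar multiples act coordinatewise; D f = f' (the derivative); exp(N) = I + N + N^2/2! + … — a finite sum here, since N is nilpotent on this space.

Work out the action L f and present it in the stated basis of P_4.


the result is g(x) = (7/4)x^3 - (21/2)x^2 + 21x - 21/2

order-1 term: -(21/2)x^2
order-2 term: 21x
order-3 term: -14
the series for exp(-2D) f terminates at order 3
exp(-2D) f = (7/4)x^3 - (21/2)x^2 + 21x - 21/2
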